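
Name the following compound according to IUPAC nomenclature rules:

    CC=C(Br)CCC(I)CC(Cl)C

Counting along the main chain through the multiple bond gives 9 carbons: the parent is nonane.
There is one C=C double bond, indicated by the ending -ene.
Number the chain so that numbering from this end puts the double bond at C-2 rather than C-7.
With this numbering: the double bond between C-2 and C-3; a bromo group at C-3; a chloro group at C-8; an iodo group at C-6.
Prefixes are listed alphabetically: bromo, chloro, iodo.
Putting it together: 3-bromo-8-chloro-6-iodonon-2-ene.

3-bromo-8-chloro-6-iodonon-2-ene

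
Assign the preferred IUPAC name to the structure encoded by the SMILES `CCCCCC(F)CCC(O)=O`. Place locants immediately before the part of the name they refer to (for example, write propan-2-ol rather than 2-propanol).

4-fluorononanoic acid

The longest chain bearing the –COOH group is 9 carbons long (nonane).
The highest-priority functional group is a carboxylic acid (terminal –COOH), so the name ends in -oic acid.
Choose the numbering such that the carboxylic acid carbon is C-1 by definition.
This places a fluoro group at C-4.
The name is 4-fluorononanoic acid.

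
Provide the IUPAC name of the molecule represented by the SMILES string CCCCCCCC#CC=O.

dec-2-ynal

The longest chain bearing the –CHO group and the multiple bond is 10 carbons long (decane).
The principal characteristic group is an aldehyde (terminal –CHO), named with the suffix -al.
The chain contains a C≡C triple bond, so the unsaturation ending is -yne.
The numbering direction is chosen so that the aldehyde carbon is C-1 by definition.
With this numbering: the triple bond between C-2 and C-3.
The name is dec-2-ynal.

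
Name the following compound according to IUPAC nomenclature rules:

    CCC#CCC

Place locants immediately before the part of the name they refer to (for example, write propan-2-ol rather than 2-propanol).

hex-3-yne

The longest carbon chain that includes the multiple bond has 6 carbons, so the parent hydride is hexane.
A C≡C triple bond in the chain gives the infix -yne-.
Both numbering directions give the same locant set; either may be used.
With this numbering: the triple bond between C-3 and C-4.
Assembling the pieces gives hex-3-yne.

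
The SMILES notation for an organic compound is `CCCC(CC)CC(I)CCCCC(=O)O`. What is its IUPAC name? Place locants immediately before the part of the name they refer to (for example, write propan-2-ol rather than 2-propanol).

8-ethyl-6-iodoundecanoic acid

The longest chain bearing the –COOH group is 11 carbons long (undecane).
The principal characteristic group is a carboxylic acid (terminal –COOH), named with the suffix -oic acid.
Number the chain so that the carboxylic acid carbon is C-1 by definition.
With this numbering: an ethyl group at C-8; an iodo group at C-6.
Prefixes are listed alphabetically: ethyl, iodo.
Assembling the pieces gives 8-ethyl-6-iodoundecanoic acid.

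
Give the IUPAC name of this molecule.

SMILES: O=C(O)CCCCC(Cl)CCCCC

The longest chain bearing the –COOH group is 11 carbons long (undecane).
The principal characteristic group is a carboxylic acid (terminal –COOH), named with the suffix -oic acid.
Choose the numbering such that the carboxylic acid carbon is C-1 by definition.
That gives a chloro group at C-6.
The name is 6-chloroundecanoic acid.

6-chloroundecanoic acid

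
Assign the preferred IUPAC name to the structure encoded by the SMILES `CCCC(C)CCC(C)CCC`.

The longest carbon chain is 10 atoms: the parent is decane.
Both numbering directions give the same locant set; either may be used.
That gives methyl groups at C-4 and C-7.
Putting it together: 4,7-dimethyldecane.

4,7-dimethyldecane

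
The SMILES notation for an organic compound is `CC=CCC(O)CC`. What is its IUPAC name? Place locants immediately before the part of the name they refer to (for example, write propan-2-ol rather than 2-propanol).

hept-5-en-3-ol

Counting along the main chain through the –OH group and the multiple bond gives 7 carbons: the parent is heptane.
An alcohol (–OH) is the principal characteristic group, giving the suffix -ol.
A C=C double bond in the chain gives the infix -ene-.
The numbering direction is chosen so that numbering from this end puts the hydroxyl group at C-3 rather than C-5.
With this numbering: the hydroxyl at C-3; the double bond between C-5 and C-6.
The name is hept-5-en-3-ol.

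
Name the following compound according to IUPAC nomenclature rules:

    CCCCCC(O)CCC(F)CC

3-fluoroundecan-6-ol

The longest carbon chain that includes the –OH group has 11 carbons, so the parent hydride is undecane.
The highest-priority functional group is an alcohol (–OH), so the name ends in -ol.
The numbering direction is chosen so that the substituent locant set {3} is lower than {9} at the first point of difference.
With this numbering: the hydroxyl at C-6; a fluoro group at C-3.
The name is 3-fluoroundecan-6-ol.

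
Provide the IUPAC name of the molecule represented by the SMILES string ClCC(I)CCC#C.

The longest carbon chain that includes the multiple bond has 6 carbons, so the parent hydride is hexane.
There is one C≡C triple bond, indicated by the ending -yne.
Choose the numbering such that numbering from this end puts the triple bond at C-1 rather than C-5.
With this numbering: the triple bond between C-1 and C-2; a chloro group at C-6; an iodo group at C-5.
Prefixes are listed alphabetically: chloro, iodo.
Putting it together: 6-chloro-5-iodohex-1-yne.

6-chloro-5-iodohex-1-yne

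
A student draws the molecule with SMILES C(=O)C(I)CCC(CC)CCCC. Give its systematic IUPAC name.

The longest chain bearing the –CHO group is 9 carbons long (nonane).
The highest-priority functional group is an aldehyde (terminal –CHO), so the name ends in -al.
Number the chain so that the aldehyde carbon is C-1 by definition.
That gives an ethyl group at C-5; an iodo group at C-2.
Substituent prefixes are cited in alphabetical order (multiplying prefixes like di-/tri- are ignored for ordering).
Assembling the pieces gives 5-ethyl-2-iodononanal.

5-ethyl-2-iodononanal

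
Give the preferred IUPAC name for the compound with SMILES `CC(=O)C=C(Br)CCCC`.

4-bromooct-3-en-2-one

The longest chain bearing the carbonyl and the multiple bond is 8 carbons long (octane).
A ketone (C=O on an internal carbon) is the principal characteristic group, giving the suffix -one.
There is one C=C double bond, indicated by the ending -ene.
Number the chain so that numbering from this end puts the carbonyl group at C-2 rather than C-7.
This places the carbonyl at C-2; the double bond between C-3 and C-4; a bromo group at C-4.
Assembling the pieces gives 4-bromooct-3-en-2-one.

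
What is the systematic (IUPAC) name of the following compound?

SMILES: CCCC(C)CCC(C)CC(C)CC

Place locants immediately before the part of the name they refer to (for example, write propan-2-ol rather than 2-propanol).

3,5,8-trimethylundecane

The parent chain contains 11 carbons (undecane).
Choose the numbering such that the substituent locant set {3,5,8} is lower than {4,7,9} at the first point of difference.
This places methyl groups at C-3 and C-5 and C-8.
Assembling the pieces gives 3,5,8-trimethylundecane.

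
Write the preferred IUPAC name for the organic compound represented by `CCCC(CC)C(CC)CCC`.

4,5-diethyloctane

The longest continuous carbon chain has 8 atoms, so the parent hydride is octane.
The molecule is symmetric, so either numbering direction gives the same locants.
This places ethyl groups at C-4 and C-5.
Assembling the pieces gives 4,5-diethyloctane.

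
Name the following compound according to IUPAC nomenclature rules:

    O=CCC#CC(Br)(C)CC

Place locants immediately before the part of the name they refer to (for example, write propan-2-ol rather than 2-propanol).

The longest carbon chain that includes the –CHO group and the multiple bond has 7 carbons, so the parent hydride is heptane.
The highest-priority functional group is an aldehyde (terminal –CHO), so the name ends in -al.
The chain contains a C≡C triple bond, so the unsaturation ending is -yne.
Choose the numbering such that the aldehyde carbon is C-1 by definition.
This places the triple bond between C-3 and C-4; a bromo group at C-5; a methyl group at C-5.
The substituents are ordered alphabetically, ignoring any di-/tri- multipliers.
The name is 5-bromo-5-methylhept-3-ynal.

5-bromo-5-methylhept-3-ynal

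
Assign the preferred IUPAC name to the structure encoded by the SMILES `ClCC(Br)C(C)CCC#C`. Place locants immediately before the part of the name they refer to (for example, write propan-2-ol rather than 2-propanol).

6-bromo-7-chloro-5-methylhept-1-yne

The longest chain bearing the multiple bond is 7 carbons long (heptane).
A C≡C triple bond in the chain gives the infix -yne-.
The numbering direction is chosen so that numbering from this end puts the triple bond at C-1 rather than C-6.
This places the triple bond between C-1 and C-2; a bromo group at C-6; a chloro group at C-7; a methyl group at C-5.
Substituent prefixes are cited in alphabetical order (multiplying prefixes like di-/tri- are ignored for ordering).
Assembling the pieces gives 6-bromo-7-chloro-5-methylhept-1-yne.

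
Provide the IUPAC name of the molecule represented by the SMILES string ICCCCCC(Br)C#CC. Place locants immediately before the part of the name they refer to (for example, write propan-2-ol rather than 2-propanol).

The longest chain bearing the multiple bond is 9 carbons long (nonane).
The chain contains a C≡C triple bond, so the unsaturation ending is -yne.
Number the chain so that numbering from this end puts the triple bond at C-2 rather than C-7.
With this numbering: the triple bond between C-2 and C-3; a bromo group at C-4; an iodo group at C-9.
Substituent prefixes are cited in alphabetical order (multiplying prefixes like di-/tri- are ignored for ordering).
Putting it together: 4-bromo-9-iodonon-2-yne.

4-bromo-9-iodonon-2-yne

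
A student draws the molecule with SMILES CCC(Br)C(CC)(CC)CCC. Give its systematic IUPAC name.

3-bromo-4,4-diethylheptane

The longest carbon chain is 7 atoms: the parent is heptane.
Choose the numbering such that the substituent locant set {3,4,4} is lower than {4,4,5} at the first point of difference.
That gives a bromo group at C-3; two ethyl groups at C-4.
Prefixes are listed alphabetically: bromo, ethyl.
Assembling the pieces gives 3-bromo-4,4-diethylheptane.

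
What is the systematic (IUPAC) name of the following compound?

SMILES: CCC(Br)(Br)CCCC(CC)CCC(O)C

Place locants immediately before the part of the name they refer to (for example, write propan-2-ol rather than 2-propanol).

9,9-dibromo-5-ethylundecan-2-ol

The longest chain bearing the –OH group is 11 carbons long (undecane).
The principal characteristic group is an alcohol (–OH), named with the suffix -ol.
Choose the numbering such that numbering from this end puts the hydroxyl group at C-2 rather than C-10.
With this numbering: the hydroxyl at C-2; two bromo groups at C-9; an ethyl group at C-5.
The substituents are ordered alphabetically, ignoring any di-/tri- multipliers.
Assembling the pieces gives 9,9-dibromo-5-ethylundecan-2-ol.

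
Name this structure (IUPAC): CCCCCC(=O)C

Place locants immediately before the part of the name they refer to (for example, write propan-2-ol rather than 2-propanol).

heptan-2-one

The longest chain bearing the carbonyl is 7 carbons long (heptane).
A ketone (C=O on an internal carbon) is the principal characteristic group, giving the suffix -one.
Number the chain so that numbering from this end puts the carbonyl group at C-2 rather than C-6.
This places the carbonyl at C-2.
Putting it together: heptan-2-one.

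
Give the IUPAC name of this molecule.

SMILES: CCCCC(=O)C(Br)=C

2-bromohept-1-en-3-one

The longest carbon chain that includes the carbonyl and the multiple bond has 7 carbons, so the parent hydride is heptane.
The highest-priority functional group is a ketone (C=O on an internal carbon), so the name ends in -one.
There is one C=C double bond, indicated by the ending -ene.
Number the chain so that numbering from this end puts the carbonyl group at C-3 rather than C-5.
This places the carbonyl at C-3; the double bond between C-1 and C-2; a bromo group at C-2.
Putting it together: 2-bromohept-1-en-3-one.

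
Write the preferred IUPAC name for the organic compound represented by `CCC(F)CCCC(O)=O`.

Counting along the main chain through the –COOH group gives 7 carbons: the parent is heptane.
A carboxylic acid (terminal –COOH) is the principal characteristic group, giving the suffix -oic acid.
The numbering direction is chosen so that the carboxylic acid carbon is C-1 by definition.
With this numbering: a fluoro group at C-5.
Assembling the pieces gives 5-fluoroheptanoic acid.

5-fluoroheptanoic acid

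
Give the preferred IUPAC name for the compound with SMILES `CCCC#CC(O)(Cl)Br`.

1-bromo-1-chlorohex-2-yn-1-ol

Counting along the main chain through the –OH group and the multiple bond gives 6 carbons: the parent is hexane.
The principal characteristic group is an alcohol (–OH), named with the suffix -ol.
There is one C≡C triple bond, indicated by the ending -yne.
Number the chain so that numbering from this end puts the hydroxyl group at C-1 rather than C-6.
This places the hydroxyl at C-1; the triple bond between C-2 and C-3; a bromo group at C-1; a chloro group at C-1.
Prefixes are listed alphabetically: bromo, chloro.
The name is 1-bromo-1-chlorohex-2-yn-1-ol.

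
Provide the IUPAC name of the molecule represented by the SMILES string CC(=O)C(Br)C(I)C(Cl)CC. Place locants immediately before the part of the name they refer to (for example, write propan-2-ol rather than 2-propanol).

3-bromo-5-chloro-4-iodoheptan-2-one

The longest chain bearing the carbonyl is 7 carbons long (heptane).
A ketone (C=O on an internal carbon) is the principal characteristic group, giving the suffix -one.
The numbering direction is chosen so that numbering from this end puts the carbonyl group at C-2 rather than C-6.
This places the carbonyl at C-2; a bromo group at C-3; a chloro group at C-5; an iodo group at C-4.
Prefixes are listed alphabetically: bromo, chloro, iodo.
The name is 3-bromo-5-chloro-4-iodoheptan-2-one.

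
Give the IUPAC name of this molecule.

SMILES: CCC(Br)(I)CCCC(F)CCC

The longest continuous carbon chain has 10 atoms, so the parent hydride is decane.
Choose the numbering such that the substituent locant set {3,3,7} is lower than {4,8,8} at the first point of difference.
That gives a bromo group at C-3; a fluoro group at C-7; an iodo group at C-3.
Substituent prefixes are cited in alphabetical order (multiplying prefixes like di-/tri- are ignored for ordering).
Assembling the pieces gives 3-bromo-7-fluoro-3-iododecane.

3-bromo-7-fluoro-3-iododecane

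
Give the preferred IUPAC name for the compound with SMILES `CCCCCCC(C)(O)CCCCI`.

1-iodo-5-methylundecan-5-ol

Counting along the main chain through the –OH group gives 11 carbons: the parent is undecane.
The highest-priority functional group is an alcohol (–OH), so the name ends in -ol.
Choose the numbering such that numbering from this end puts the hydroxyl group at C-5 rather than C-7.
That gives the hydroxyl at C-5; an iodo group at C-1; a methyl group at C-5.
Prefixes are listed alphabetically: iodo, methyl.
Assembling the pieces gives 1-iodo-5-methylundecan-5-ol.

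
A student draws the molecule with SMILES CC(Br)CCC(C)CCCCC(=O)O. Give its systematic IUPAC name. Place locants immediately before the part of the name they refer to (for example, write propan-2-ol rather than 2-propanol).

Counting along the main chain through the –COOH group gives 10 carbons: the parent is decane.
A carboxylic acid (terminal –COOH) is the principal characteristic group, giving the suffix -oic acid.
Choose the numbering such that the carboxylic acid carbon is C-1 by definition.
With this numbering: a bromo group at C-9; a methyl group at C-6.
The substituents are ordered alphabetically, ignoring any di-/tri- multipliers.
The name is 9-bromo-6-methyldecanoic acid.

9-bromo-6-methyldecanoic acid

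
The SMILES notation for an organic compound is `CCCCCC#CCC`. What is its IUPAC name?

The longest carbon chain that includes the multiple bond has 9 carbons, so the parent hydride is nonane.
A C≡C triple bond in the chain gives the infix -yne-.
The numbering direction is chosen so that numbering from this end puts the triple bond at C-3 rather than C-6.
With this numbering: the triple bond between C-3 and C-4.
Assembling the pieces gives non-3-yne.

non-3-yne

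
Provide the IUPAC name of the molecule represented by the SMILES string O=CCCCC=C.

The longest chain bearing the –CHO group and the multiple bond is 6 carbons long (hexane).
The highest-priority functional group is an aldehyde (terminal –CHO), so the name ends in -al.
A C=C double bond in the chain gives the infix -ene-.
Choose the numbering such that the aldehyde carbon is C-1 by definition.
This places the double bond between C-5 and C-6.
The name is hex-5-enal.

hex-5-enal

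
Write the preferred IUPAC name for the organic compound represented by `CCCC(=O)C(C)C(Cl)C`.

2-chloro-3-methylheptan-4-one

The longest chain bearing the carbonyl is 7 carbons long (heptane).
The highest-priority functional group is a ketone (C=O on an internal carbon), so the name ends in -one.
The numbering direction is chosen so that the substituent locant set {2,3} is lower than {5,6} at the first point of difference.
With this numbering: the carbonyl at C-4; a chloro group at C-2; a methyl group at C-3.
Prefixes are listed alphabetically: chloro, methyl.
Putting it together: 2-chloro-3-methylheptan-4-one.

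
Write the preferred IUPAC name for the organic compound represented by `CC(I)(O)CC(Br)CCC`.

The longest carbon chain that includes the –OH group has 7 carbons, so the parent hydride is heptane.
An alcohol (–OH) is the principal characteristic group, giving the suffix -ol.
Choose the numbering such that numbering from this end puts the hydroxyl group at C-2 rather than C-6.
That gives the hydroxyl at C-2; a bromo group at C-4; an iodo group at C-2.
Substituent prefixes are cited in alphabetical order (multiplying prefixes like di-/tri- are ignored for ordering).
Putting it together: 4-bromo-2-iodoheptan-2-ol.

4-bromo-2-iodoheptan-2-ol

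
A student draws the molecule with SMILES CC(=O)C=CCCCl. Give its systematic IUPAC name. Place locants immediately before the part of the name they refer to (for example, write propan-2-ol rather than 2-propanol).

6-chlorohex-3-en-2-one

The longest chain bearing the carbonyl and the multiple bond is 6 carbons long (hexane).
The principal characteristic group is a ketone (C=O on an internal carbon), named with the suffix -one.
There is one C=C double bond, indicated by the ending -ene.
The numbering direction is chosen so that numbering from this end puts the carbonyl group at C-2 rather than C-5.
With this numbering: the carbonyl at C-2; the double bond between C-3 and C-4; a chloro group at C-6.
Putting it together: 6-chlorohex-3-en-2-one.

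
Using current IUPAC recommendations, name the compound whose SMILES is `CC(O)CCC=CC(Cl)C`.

Counting along the main chain through the –OH group and the multiple bond gives 8 carbons: the parent is octane.
The highest-priority functional group is an alcohol (–OH), so the name ends in -ol.
The chain contains a C=C double bond, so the unsaturation ending is -ene.
Choose the numbering such that numbering from this end puts the hydroxyl group at C-2 rather than C-7.
That gives the hydroxyl at C-2; the double bond between C-5 and C-6; a chloro group at C-7.
Assembling the pieces gives 7-chlorooct-5-en-2-ol.

7-chlorooct-5-en-2-ol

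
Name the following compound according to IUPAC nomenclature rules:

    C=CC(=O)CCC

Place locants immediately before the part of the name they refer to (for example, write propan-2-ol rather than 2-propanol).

hex-1-en-3-one

The longest chain bearing the carbonyl and the multiple bond is 6 carbons long (hexane).
The highest-priority functional group is a ketone (C=O on an internal carbon), so the name ends in -one.
There is one C=C double bond, indicated by the ending -ene.
The numbering direction is chosen so that numbering from this end puts the carbonyl group at C-3 rather than C-4.
With this numbering: the carbonyl at C-3; the double bond between C-1 and C-2.
Assembling the pieces gives hex-1-en-3-one.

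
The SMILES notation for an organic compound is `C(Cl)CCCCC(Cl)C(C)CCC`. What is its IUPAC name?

1,6-dichloro-7-methyldecane

The parent chain contains 10 carbons (decane).
Choose the numbering such that the substituent locant set {1,6,7} is lower than {4,5,10} at the first point of difference.
This places chloro groups at C-1 and C-6; a methyl group at C-7.
Substituent prefixes are cited in alphabetical order (multiplying prefixes like di-/tri- are ignored for ordering).
Assembling the pieces gives 1,6-dichloro-7-methyldecane.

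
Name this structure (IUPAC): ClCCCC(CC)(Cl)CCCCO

5,8-dichloro-5-ethyloctan-1-ol

The longest chain bearing the –OH group is 8 carbons long (octane).
The principal characteristic group is an alcohol (–OH), named with the suffix -ol.
The numbering direction is chosen so that numbering from this end puts the hydroxyl group at C-1 rather than C-8.
This places the hydroxyl at C-1; chloro groups at C-5 and C-8; an ethyl group at C-5.
The substituents are ordered alphabetically, ignoring any di-/tri- multipliers.
The name is 5,8-dichloro-5-ethyloctan-1-ol.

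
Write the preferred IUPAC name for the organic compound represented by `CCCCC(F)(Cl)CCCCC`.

5-chloro-5-fluorodecane

The longest continuous carbon chain has 10 atoms, so the parent hydride is decane.
The numbering direction is chosen so that the substituent locant set {5,5} is lower than {6,6} at the first point of difference.
That gives a chloro group at C-5; a fluoro group at C-5.
The substituents are ordered alphabetically, ignoring any di-/tri- multipliers.
Putting it together: 5-chloro-5-fluorodecane.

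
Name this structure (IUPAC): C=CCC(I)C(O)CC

The longest chain bearing the –OH group and the multiple bond is 7 carbons long (heptane).
The principal characteristic group is an alcohol (–OH), named with the suffix -ol.
The chain contains a C=C double bond, so the unsaturation ending is -ene.
Number the chain so that numbering from this end puts the hydroxyl group at C-3 rather than C-5.
With this numbering: the hydroxyl at C-3; the double bond between C-6 and C-7; an iodo group at C-4.
Assembling the pieces gives 4-iodohept-6-en-3-ol.

4-iodohept-6-en-3-ol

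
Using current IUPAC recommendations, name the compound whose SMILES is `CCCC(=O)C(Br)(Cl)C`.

2-bromo-2-chlorohexan-3-one

Counting along the main chain through the carbonyl gives 6 carbons: the parent is hexane.
A ketone (C=O on an internal carbon) is the principal characteristic group, giving the suffix -one.
The numbering direction is chosen so that numbering from this end puts the carbonyl group at C-3 rather than C-4.
That gives the carbonyl at C-3; a bromo group at C-2; a chloro group at C-2.
The substituents are ordered alphabetically, ignoring any di-/tri- multipliers.
Putting it together: 2-bromo-2-chlorohexan-3-one.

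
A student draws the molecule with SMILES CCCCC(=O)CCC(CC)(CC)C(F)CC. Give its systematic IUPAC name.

The longest carbon chain that includes the carbonyl has 11 carbons, so the parent hydride is undecane.
A ketone (C=O on an internal carbon) is the principal characteristic group, giving the suffix -one.
Choose the numbering such that numbering from this end puts the carbonyl group at C-5 rather than C-7.
This places the carbonyl at C-5; two ethyl groups at C-8; a fluoro group at C-9.
Prefixes are listed alphabetically: ethyl, fluoro.
The name is 8,8-diethyl-9-fluoroundecan-5-one.

8,8-diethyl-9-fluoroundecan-5-one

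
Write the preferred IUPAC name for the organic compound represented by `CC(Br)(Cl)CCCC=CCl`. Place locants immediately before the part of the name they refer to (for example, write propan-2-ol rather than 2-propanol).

The longest carbon chain that includes the multiple bond has 7 carbons, so the parent hydride is heptane.
The chain contains a C=C double bond, so the unsaturation ending is -ene.
Number the chain so that numbering from this end puts the double bond at C-1 rather than C-6.
This places the double bond between C-1 and C-2; a bromo group at C-6; chloro groups at C-1 and C-6.
Prefixes are listed alphabetically: bromo, chloro.
Assembling the pieces gives 6-bromo-1,6-dichlorohept-1-ene.

6-bromo-1,6-dichlorohept-1-ene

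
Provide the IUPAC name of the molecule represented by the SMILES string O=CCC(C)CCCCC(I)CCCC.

The longest carbon chain that includes the –CHO group has 12 carbons, so the parent hydride is dodecane.
The principal characteristic group is an aldehyde (terminal –CHO), named with the suffix -al.
Choose the numbering such that the aldehyde carbon is C-1 by definition.
With this numbering: an iodo group at C-8; a methyl group at C-3.
Substituent prefixes are cited in alphabetical order (multiplying prefixes like di-/tri- are ignored for ordering).
Assembling the pieces gives 8-iodo-3-methyldodecanal.

8-iodo-3-methyldodecanal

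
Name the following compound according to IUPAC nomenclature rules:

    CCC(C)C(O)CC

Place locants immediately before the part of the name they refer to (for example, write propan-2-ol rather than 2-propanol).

4-methylhexan-3-ol

The longest chain bearing the –OH group is 6 carbons long (hexane).
The highest-priority functional group is an alcohol (–OH), so the name ends in -ol.
Choose the numbering such that numbering from this end puts the hydroxyl group at C-3 rather than C-4.
With this numbering: the hydroxyl at C-3; a methyl group at C-4.
Assembling the pieces gives 4-methylhexan-3-ol.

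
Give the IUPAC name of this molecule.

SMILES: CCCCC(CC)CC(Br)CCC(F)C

5-bromo-7-ethyl-2-fluoroundecane

The longest carbon chain is 11 atoms: the parent is undecane.
The numbering direction is chosen so that the substituent locant set {2,5,7} is lower than {5,7,10} at the first point of difference.
With this numbering: a bromo group at C-5; an ethyl group at C-7; a fluoro group at C-2.
Substituent prefixes are cited in alphabetical order (multiplying prefixes like di-/tri- are ignored for ordering).
Assembling the pieces gives 5-bromo-7-ethyl-2-fluoroundecane.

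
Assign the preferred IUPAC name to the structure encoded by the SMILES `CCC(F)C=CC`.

The longest chain bearing the multiple bond is 6 carbons long (hexane).
The chain contains a C=C double bond, so the unsaturation ending is -ene.
Number the chain so that numbering from this end puts the double bond at C-2 rather than C-4.
With this numbering: the double bond between C-2 and C-3; a fluoro group at C-4.
Assembling the pieces gives 4-fluorohex-2-ene.

4-fluorohex-2-ene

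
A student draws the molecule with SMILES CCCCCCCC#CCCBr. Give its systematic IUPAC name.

The longest carbon chain that includes the multiple bond has 11 carbons, so the parent hydride is undecane.
The chain contains a C≡C triple bond, so the unsaturation ending is -yne.
The numbering direction is chosen so that numbering from this end puts the triple bond at C-3 rather than C-8.
That gives the triple bond between C-3 and C-4; a bromo group at C-1.
Assembling the pieces gives 1-bromoundec-3-yne.

1-bromoundec-3-yne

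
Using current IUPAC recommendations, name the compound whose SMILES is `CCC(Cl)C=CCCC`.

3-chlorooct-4-ene

Counting along the main chain through the multiple bond gives 8 carbons: the parent is octane.
The chain contains a C=C double bond, so the unsaturation ending is -ene.
Choose the numbering such that the substituent locant set {3} is lower than {6} at the first point of difference.
That gives the double bond between C-4 and C-5; a chloro group at C-3.
Putting it together: 3-chlorooct-4-ene.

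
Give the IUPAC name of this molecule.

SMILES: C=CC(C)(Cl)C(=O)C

3-chloro-3-methylpent-4-en-2-one

Counting along the main chain through the carbonyl and the multiple bond gives 5 carbons: the parent is pentane.
The highest-priority functional group is a ketone (C=O on an internal carbon), so the name ends in -one.
A C=C double bond in the chain gives the infix -ene-.
Choose the numbering such that numbering from this end puts the carbonyl group at C-2 rather than C-4.
With this numbering: the carbonyl at C-2; the double bond between C-4 and C-5; a chloro group at C-3; a methyl group at C-3.
Substituent prefixes are cited in alphabetical order (multiplying prefixes like di-/tri- are ignored for ordering).
The name is 3-chloro-3-methylpent-4-en-2-one.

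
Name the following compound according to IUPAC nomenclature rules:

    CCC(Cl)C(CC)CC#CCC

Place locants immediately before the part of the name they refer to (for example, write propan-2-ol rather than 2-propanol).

7-chloro-6-ethylnon-3-yne

Counting along the main chain through the multiple bond gives 9 carbons: the parent is nonane.
The chain contains a C≡C triple bond, so the unsaturation ending is -yne.
Choose the numbering such that numbering from this end puts the triple bond at C-3 rather than C-6.
With this numbering: the triple bond between C-3 and C-4; a chloro group at C-7; an ethyl group at C-6.
The substituents are ordered alphabetically, ignoring any di-/tri- multipliers.
Putting it together: 7-chloro-6-ethylnon-3-yne.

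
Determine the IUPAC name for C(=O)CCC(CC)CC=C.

4-ethylhept-6-enal

Counting along the main chain through the –CHO group and the multiple bond gives 7 carbons: the parent is heptane.
An aldehyde (terminal –CHO) is the principal characteristic group, giving the suffix -al.
A C=C double bond in the chain gives the infix -ene-.
The numbering direction is chosen so that the aldehyde carbon is C-1 by definition.
With this numbering: the double bond between C-6 and C-7; an ethyl group at C-4.
Assembling the pieces gives 4-ethylhept-6-enal.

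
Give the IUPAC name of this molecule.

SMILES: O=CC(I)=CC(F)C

Counting along the main chain through the –CHO group and the multiple bond gives 5 carbons: the parent is pentane.
An aldehyde (terminal –CHO) is the principal characteristic group, giving the suffix -al.
The chain contains a C=C double bond, so the unsaturation ending is -ene.
Choose the numbering such that the aldehyde carbon is C-1 by definition.
With this numbering: the double bond between C-2 and C-3; a fluoro group at C-4; an iodo group at C-2.
Substituent prefixes are cited in alphabetical order (multiplying prefixes like di-/tri- are ignored for ordering).
Putting it together: 4-fluoro-2-iodopent-2-enal.

4-fluoro-2-iodopent-2-enal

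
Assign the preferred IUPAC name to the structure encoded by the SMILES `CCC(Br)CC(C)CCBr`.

1,5-dibromo-3-methylheptane

The longest carbon chain is 7 atoms: the parent is heptane.
Number the chain so that the substituent locant set {1,3,5} is lower than {3,5,7} at the first point of difference.
With this numbering: bromo groups at C-1 and C-5; a methyl group at C-3.
Substituent prefixes are cited in alphabetical order (multiplying prefixes like di-/tri- are ignored for ordering).
The name is 1,5-dibromo-3-methylheptane.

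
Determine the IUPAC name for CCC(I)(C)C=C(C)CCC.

3-iodo-3,5-dimethyloct-4-ene

The longest chain bearing the multiple bond is 8 carbons long (octane).
There is one C=C double bond, indicated by the ending -ene.
The numbering direction is chosen so that the substituent locant set {3,3,5} is lower than {4,6,6} at the first point of difference.
This places the double bond between C-4 and C-5; an iodo group at C-3; methyl groups at C-3 and C-5.
Substituent prefixes are cited in alphabetical order (multiplying prefixes like di-/tri- are ignored for ordering).
Assembling the pieces gives 3-iodo-3,5-dimethyloct-4-ene.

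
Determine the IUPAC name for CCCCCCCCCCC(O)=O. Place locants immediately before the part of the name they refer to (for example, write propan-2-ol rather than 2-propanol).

undecanoic acid

Counting along the main chain through the –COOH group gives 11 carbons: the parent is undecane.
A carboxylic acid (terminal –COOH) is the principal characteristic group, giving the suffix -oic acid.
Choose the numbering such that the carboxylic acid carbon is C-1 by definition.
Assembling the pieces gives undecanoic acid.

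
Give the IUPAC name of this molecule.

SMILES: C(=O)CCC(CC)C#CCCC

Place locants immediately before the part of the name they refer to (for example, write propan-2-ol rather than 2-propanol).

4-ethylnon-5-ynal

Counting along the main chain through the –CHO group and the multiple bond gives 9 carbons: the parent is nonane.
The principal characteristic group is an aldehyde (terminal –CHO), named with the suffix -al.
There is one C≡C triple bond, indicated by the ending -yne.
The numbering direction is chosen so that the aldehyde carbon is C-1 by definition.
That gives the triple bond between C-5 and C-6; an ethyl group at C-4.
Putting it together: 4-ethylnon-5-ynal.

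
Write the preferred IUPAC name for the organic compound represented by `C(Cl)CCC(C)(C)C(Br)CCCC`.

The longest carbon chain is 9 atoms: the parent is nonane.
The numbering direction is chosen so that the substituent locant set {1,4,4,5} is lower than {5,6,6,9} at the first point of difference.
That gives a bromo group at C-5; a chloro group at C-1; two methyl groups at C-4.
Substituent prefixes are cited in alphabetical order (multiplying prefixes like di-/tri- are ignored for ordering).
Assembling the pieces gives 5-bromo-1-chloro-4,4-dimethylnonane.

5-bromo-1-chloro-4,4-dimethylnonane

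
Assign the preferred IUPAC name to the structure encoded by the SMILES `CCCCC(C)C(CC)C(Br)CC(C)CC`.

The longest continuous carbon chain has 11 atoms, so the parent hydride is undecane.
The numbering direction is chosen so that the substituent locant set {3,5,6,7} is lower than {5,6,7,9} at the first point of difference.
That gives a bromo group at C-5; an ethyl group at C-6; methyl groups at C-3 and C-7.
Substituent prefixes are cited in alphabetical order (multiplying prefixes like di-/tri- are ignored for ordering).
The name is 5-bromo-6-ethyl-3,7-dimethylundecane.

5-bromo-6-ethyl-3,7-dimethylundecane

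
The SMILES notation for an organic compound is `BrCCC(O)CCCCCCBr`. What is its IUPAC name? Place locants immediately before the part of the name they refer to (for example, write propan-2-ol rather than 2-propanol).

The longest chain bearing the –OH group is 9 carbons long (nonane).
The highest-priority functional group is an alcohol (–OH), so the name ends in -ol.
Choose the numbering such that numbering from this end puts the hydroxyl group at C-3 rather than C-7.
This places the hydroxyl at C-3; bromo groups at C-1 and C-9.
Assembling the pieces gives 1,9-dibromononan-3-ol.

1,9-dibromononan-3-ol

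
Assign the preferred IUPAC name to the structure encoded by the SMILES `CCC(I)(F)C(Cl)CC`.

The longest continuous carbon chain has 6 atoms, so the parent hydride is hexane.
Number the chain so that the substituent locant set {3,3,4} is lower than {3,4,4} at the first point of difference.
With this numbering: a chloro group at C-4; a fluoro group at C-3; an iodo group at C-3.
Prefixes are listed alphabetically: chloro, fluoro, iodo.
Putting it together: 4-chloro-3-fluoro-3-iodohexane.

4-chloro-3-fluoro-3-iodohexane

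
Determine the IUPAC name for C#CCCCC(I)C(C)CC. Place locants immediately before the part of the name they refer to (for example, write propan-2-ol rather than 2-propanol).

6-iodo-7-methylnon-1-yne

The longest chain bearing the multiple bond is 9 carbons long (nonane).
There is one C≡C triple bond, indicated by the ending -yne.
The numbering direction is chosen so that numbering from this end puts the triple bond at C-1 rather than C-8.
With this numbering: the triple bond between C-1 and C-2; an iodo group at C-6; a methyl group at C-7.
The substituents are ordered alphabetically, ignoring any di-/tri- multipliers.
Putting it together: 6-iodo-7-methylnon-1-yne.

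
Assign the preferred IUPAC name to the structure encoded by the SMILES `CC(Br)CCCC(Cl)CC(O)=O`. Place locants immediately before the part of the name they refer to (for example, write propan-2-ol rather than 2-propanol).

7-bromo-3-chlorooctanoic acid

Counting along the main chain through the –COOH group gives 8 carbons: the parent is octane.
A carboxylic acid (terminal –COOH) is the principal characteristic group, giving the suffix -oic acid.
The numbering direction is chosen so that the carboxylic acid carbon is C-1 by definition.
That gives a bromo group at C-7; a chloro group at C-3.
Substituent prefixes are cited in alphabetical order (multiplying prefixes like di-/tri- are ignored for ordering).
Assembling the pieces gives 7-bromo-3-chlorooctanoic acid.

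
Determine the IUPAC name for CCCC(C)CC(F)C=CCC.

Counting along the main chain through the multiple bond gives 10 carbons: the parent is decane.
There is one C=C double bond, indicated by the ending -ene.
Choose the numbering such that numbering from this end puts the double bond at C-3 rather than C-7.
That gives the double bond between C-3 and C-4; a fluoro group at C-5; a methyl group at C-7.
The substituents are ordered alphabetically, ignoring any di-/tri- multipliers.
The name is 5-fluoro-7-methyldec-3-ene.

5-fluoro-7-methyldec-3-ene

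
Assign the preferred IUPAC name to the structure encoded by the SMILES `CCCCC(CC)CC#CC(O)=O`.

The longest chain bearing the –COOH group and the multiple bond is 9 carbons long (nonane).
A carboxylic acid (terminal –COOH) is the principal characteristic group, giving the suffix -oic acid.
A C≡C triple bond in the chain gives the infix -yne-.
Choose the numbering such that the carboxylic acid carbon is C-1 by definition.
That gives the triple bond between C-2 and C-3; an ethyl group at C-5.
The name is 5-ethylnon-2-ynoic acid.

5-ethylnon-2-ynoic acid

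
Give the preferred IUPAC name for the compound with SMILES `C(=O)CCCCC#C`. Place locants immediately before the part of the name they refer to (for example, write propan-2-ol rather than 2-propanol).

hept-6-ynal

The longest chain bearing the –CHO group and the multiple bond is 7 carbons long (heptane).
An aldehyde (terminal –CHO) is the principal characteristic group, giving the suffix -al.
A C≡C triple bond in the chain gives the infix -yne-.
Number the chain so that the aldehyde carbon is C-1 by definition.
That gives the triple bond between C-6 and C-7.
Assembling the pieces gives hept-6-ynal.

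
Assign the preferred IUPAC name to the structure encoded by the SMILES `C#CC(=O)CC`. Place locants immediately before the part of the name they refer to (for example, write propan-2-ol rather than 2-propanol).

pent-1-yn-3-one

Counting along the main chain through the carbonyl and the multiple bond gives 5 carbons: the parent is pentane.
The principal characteristic group is a ketone (C=O on an internal carbon), named with the suffix -one.
A C≡C triple bond in the chain gives the infix -yne-.
The numbering direction is chosen so that numbering from this end puts the triple bond at C-1 rather than C-4.
This places the carbonyl at C-3; the triple bond between C-1 and C-2.
Assembling the pieces gives pent-1-yn-3-one.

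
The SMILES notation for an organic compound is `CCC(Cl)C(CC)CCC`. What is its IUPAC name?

3-chloro-4-ethylheptane

The longest carbon chain is 7 atoms: the parent is heptane.
Number the chain so that the substituent locant set {3,4} is lower than {4,5} at the first point of difference.
With this numbering: a chloro group at C-3; an ethyl group at C-4.
Prefixes are listed alphabetically: chloro, ethyl.
Assembling the pieces gives 3-chloro-4-ethylheptane.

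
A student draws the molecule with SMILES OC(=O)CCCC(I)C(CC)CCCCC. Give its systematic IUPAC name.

6-ethyl-5-iodoundecanoic acid

Counting along the main chain through the –COOH group gives 11 carbons: the parent is undecane.
A carboxylic acid (terminal –COOH) is the principal characteristic group, giving the suffix -oic acid.
Choose the numbering such that the carboxylic acid carbon is C-1 by definition.
With this numbering: an ethyl group at C-6; an iodo group at C-5.
Substituent prefixes are cited in alphabetical order (multiplying prefixes like di-/tri- are ignored for ordering).
The name is 6-ethyl-5-iodoundecanoic acid.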